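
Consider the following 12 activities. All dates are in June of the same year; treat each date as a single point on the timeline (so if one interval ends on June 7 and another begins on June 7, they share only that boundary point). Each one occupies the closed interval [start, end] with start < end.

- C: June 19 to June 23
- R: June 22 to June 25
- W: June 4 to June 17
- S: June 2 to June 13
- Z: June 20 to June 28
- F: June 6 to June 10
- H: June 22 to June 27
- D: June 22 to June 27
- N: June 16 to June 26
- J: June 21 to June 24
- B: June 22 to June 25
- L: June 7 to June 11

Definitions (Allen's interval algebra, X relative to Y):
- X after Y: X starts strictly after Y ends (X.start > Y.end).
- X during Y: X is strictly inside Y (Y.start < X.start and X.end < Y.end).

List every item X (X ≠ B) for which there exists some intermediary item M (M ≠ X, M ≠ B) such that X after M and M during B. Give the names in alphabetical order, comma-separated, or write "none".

none

Target B = [June 22, June 25].
Intermediaries M with M during B: none.
Union: none.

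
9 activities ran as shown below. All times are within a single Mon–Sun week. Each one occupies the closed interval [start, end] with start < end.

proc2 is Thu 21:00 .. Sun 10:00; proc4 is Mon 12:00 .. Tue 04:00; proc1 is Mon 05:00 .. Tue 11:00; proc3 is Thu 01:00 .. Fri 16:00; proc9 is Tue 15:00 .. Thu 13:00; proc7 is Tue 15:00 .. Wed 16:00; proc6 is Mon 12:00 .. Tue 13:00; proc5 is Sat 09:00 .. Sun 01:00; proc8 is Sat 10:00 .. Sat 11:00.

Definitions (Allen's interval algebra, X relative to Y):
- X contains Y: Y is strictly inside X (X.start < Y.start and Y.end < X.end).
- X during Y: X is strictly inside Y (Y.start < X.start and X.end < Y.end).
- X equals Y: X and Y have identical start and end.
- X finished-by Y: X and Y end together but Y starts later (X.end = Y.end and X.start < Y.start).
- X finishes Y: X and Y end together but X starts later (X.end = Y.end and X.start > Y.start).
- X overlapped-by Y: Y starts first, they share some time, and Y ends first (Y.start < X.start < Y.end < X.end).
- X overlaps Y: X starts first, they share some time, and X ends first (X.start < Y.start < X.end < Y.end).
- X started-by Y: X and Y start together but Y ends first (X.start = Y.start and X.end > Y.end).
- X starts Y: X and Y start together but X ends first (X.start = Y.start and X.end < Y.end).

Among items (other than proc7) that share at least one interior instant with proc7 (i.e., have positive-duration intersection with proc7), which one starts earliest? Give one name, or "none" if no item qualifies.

proc9

Target proc7 = [Tue 15:00, Wed 16:00].
proc1 [Mon 05:00, Tue 11:00] → before → excluded.
proc2 [Thu 21:00, Sun 10:00] → after → excluded.
proc3 [Thu 01:00, Fri 16:00] → after → excluded.
proc4 [Mon 12:00, Tue 04:00] → before → excluded.
proc5 [Sat 09:00, Sun 01:00] → after → excluded.
proc6 [Mon 12:00, Tue 13:00] → before → excluded.
proc8 [Sat 10:00, Sat 11:00] → after → excluded.
proc9 [Tue 15:00, Thu 13:00] → started-by → candidate.
Among candidates, earliest start is Tue 15:00 → proc9.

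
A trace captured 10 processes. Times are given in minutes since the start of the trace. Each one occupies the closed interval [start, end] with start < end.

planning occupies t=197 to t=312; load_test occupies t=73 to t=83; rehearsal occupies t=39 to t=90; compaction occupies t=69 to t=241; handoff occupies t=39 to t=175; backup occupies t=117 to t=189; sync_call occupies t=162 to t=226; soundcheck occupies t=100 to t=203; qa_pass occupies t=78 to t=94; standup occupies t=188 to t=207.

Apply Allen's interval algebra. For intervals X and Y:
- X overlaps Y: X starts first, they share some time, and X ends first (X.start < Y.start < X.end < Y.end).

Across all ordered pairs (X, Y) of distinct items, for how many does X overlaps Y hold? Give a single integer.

15

Checking all 90 ordered pairs for relation 'overlaps'; matching pairs in alphabetical order:
(backup, standup): backup overlaps standup ✓
(backup, sync_call): backup overlaps sync_call ✓
(compaction, planning): compaction overlaps planning ✓
(handoff, backup): handoff overlaps backup ✓
(handoff, compaction): handoff overlaps compaction ✓
(handoff, soundcheck): handoff overlaps soundcheck ✓
(handoff, sync_call): handoff overlaps sync_call ✓
(load_test, qa_pass): load_test overlaps qa_pass ✓
(rehearsal, compaction): rehearsal overlaps compaction ✓
(rehearsal, qa_pass): rehearsal overlaps qa_pass ✓
(soundcheck, planning): soundcheck overlaps planning ✓
(soundcheck, standup): soundcheck overlaps standup ✓
(soundcheck, sync_call): soundcheck overlaps sync_call ✓
(standup, planning): standup overlaps planning ✓
(sync_call, planning): sync_call overlaps planning ✓
Count: 15.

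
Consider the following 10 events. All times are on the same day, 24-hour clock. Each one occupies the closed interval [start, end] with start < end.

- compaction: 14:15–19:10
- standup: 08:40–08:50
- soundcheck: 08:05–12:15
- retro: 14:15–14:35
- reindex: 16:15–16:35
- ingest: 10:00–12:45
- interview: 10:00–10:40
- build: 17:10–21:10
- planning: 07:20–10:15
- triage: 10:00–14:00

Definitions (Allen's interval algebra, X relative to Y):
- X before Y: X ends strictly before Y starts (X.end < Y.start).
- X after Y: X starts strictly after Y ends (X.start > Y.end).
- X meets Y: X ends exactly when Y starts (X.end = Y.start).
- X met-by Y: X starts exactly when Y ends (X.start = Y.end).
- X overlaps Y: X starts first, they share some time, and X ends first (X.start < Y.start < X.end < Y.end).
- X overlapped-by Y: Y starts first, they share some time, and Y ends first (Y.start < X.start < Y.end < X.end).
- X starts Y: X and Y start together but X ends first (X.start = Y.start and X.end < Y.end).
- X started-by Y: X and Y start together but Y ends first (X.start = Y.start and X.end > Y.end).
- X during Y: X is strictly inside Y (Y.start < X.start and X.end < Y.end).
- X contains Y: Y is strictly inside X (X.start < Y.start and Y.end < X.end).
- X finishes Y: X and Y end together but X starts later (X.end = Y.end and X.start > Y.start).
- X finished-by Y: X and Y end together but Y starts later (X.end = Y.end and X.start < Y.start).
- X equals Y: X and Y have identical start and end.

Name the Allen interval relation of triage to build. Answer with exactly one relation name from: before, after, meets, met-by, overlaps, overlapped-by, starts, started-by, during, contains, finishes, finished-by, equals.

triage = [10:00, 14:00]; build = [17:10, 21:10].
Compare endpoints: triage.start < build.start, triage.start < build.end, triage.end < build.start, triage.end < build.end.
That pattern is 'before'.

before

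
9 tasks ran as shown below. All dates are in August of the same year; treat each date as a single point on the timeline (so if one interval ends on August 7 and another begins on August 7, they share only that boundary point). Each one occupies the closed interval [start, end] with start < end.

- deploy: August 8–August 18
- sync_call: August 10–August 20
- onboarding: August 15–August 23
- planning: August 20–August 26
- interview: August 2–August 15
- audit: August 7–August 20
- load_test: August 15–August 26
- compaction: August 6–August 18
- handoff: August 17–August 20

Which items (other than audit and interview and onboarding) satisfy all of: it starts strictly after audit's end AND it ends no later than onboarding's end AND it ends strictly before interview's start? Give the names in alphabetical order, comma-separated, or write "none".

none

Conditions: its start is strictly after audit's end (X.start > August 20) AND its end is no later than onboarding's end (X.end <= August 23) AND its end is strictly before interview's start (X.end < August 2).
compaction: start August 6 > August 20? ✗; end August 18 <= August 23? ✓; end August 18 < August 2? ✗ → no.
deploy: start August 8 > August 20? ✗; end August 18 <= August 23? ✓; end August 18 < August 2? ✗ → no.
handoff: start August 17 > August 20? ✗; end August 20 <= August 23? ✓; end August 20 < August 2? ✗ → no.
load_test: start August 15 > August 20? ✗; end August 26 <= August 23? ✗; end August 26 < August 2? ✗ → no.
planning: start August 20 > August 20? ✗; end August 26 <= August 23? ✗; end August 26 < August 2? ✗ → no.
sync_call: start August 10 > August 20? ✗; end August 20 <= August 23? ✓; end August 20 < August 2? ✗ → no.
Result: none.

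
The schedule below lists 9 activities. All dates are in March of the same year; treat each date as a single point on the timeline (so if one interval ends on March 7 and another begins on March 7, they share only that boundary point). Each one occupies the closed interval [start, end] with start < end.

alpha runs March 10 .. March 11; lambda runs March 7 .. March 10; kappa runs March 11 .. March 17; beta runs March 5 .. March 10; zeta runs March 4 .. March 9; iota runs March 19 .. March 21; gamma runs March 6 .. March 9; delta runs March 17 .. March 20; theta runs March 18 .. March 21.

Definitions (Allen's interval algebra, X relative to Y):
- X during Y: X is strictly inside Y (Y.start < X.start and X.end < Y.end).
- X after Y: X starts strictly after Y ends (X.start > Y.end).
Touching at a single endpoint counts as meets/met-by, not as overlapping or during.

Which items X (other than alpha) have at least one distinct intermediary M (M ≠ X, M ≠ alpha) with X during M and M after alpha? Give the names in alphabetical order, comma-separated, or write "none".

Target alpha = [March 10, March 11].
Intermediaries M with M after alpha: delta, iota, theta.
Via delta — items with X during delta: none.
Via iota — items with X during iota: none.
Via theta — items with X during theta: none.
Union: none.

none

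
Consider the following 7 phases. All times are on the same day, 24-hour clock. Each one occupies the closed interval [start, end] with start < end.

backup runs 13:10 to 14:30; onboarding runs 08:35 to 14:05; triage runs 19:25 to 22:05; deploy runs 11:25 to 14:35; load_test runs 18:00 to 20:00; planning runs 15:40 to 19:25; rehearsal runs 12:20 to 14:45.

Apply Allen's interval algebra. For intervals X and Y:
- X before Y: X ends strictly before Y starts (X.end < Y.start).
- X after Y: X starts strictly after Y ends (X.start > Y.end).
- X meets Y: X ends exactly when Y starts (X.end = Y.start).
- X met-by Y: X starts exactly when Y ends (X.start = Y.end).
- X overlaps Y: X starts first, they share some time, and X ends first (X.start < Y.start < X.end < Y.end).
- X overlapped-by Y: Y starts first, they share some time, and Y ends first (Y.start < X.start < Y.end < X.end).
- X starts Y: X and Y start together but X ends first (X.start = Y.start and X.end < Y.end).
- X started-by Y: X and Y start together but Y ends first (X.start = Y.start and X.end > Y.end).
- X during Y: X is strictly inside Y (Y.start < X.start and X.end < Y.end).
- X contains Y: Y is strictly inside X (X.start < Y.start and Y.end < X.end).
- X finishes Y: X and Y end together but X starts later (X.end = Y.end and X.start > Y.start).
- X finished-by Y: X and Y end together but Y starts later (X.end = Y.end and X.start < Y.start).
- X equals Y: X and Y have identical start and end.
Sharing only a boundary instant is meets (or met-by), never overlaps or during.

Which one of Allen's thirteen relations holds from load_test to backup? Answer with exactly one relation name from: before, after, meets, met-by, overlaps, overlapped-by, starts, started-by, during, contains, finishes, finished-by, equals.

load_test = [18:00, 20:00]; backup = [13:10, 14:30].
Compare endpoints: load_test.start > backup.start, load_test.start > backup.end, load_test.end > backup.start, load_test.end > backup.end.
That pattern is 'after'.

after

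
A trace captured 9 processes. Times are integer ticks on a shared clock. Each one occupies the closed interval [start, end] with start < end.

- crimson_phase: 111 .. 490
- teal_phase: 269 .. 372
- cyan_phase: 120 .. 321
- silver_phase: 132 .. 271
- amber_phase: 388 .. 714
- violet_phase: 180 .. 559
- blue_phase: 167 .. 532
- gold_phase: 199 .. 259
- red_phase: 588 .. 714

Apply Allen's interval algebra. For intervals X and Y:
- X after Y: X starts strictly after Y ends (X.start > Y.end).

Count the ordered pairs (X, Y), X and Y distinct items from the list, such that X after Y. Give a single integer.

12

Checking all 72 ordered pairs for relation 'after'; matching pairs in alphabetical order:
(amber_phase, cyan_phase): amber_phase after cyan_phase ✓
(amber_phase, gold_phase): amber_phase after gold_phase ✓
(amber_phase, silver_phase): amber_phase after silver_phase ✓
(amber_phase, teal_phase): amber_phase after teal_phase ✓
(red_phase, blue_phase): red_phase after blue_phase ✓
(red_phase, crimson_phase): red_phase after crimson_phase ✓
(red_phase, cyan_phase): red_phase after cyan_phase ✓
(red_phase, gold_phase): red_phase after gold_phase ✓
(red_phase, silver_phase): red_phase after silver_phase ✓
(red_phase, teal_phase): red_phase after teal_phase ✓
(red_phase, violet_phase): red_phase after violet_phase ✓
(teal_phase, gold_phase): teal_phase after gold_phase ✓
Count: 12.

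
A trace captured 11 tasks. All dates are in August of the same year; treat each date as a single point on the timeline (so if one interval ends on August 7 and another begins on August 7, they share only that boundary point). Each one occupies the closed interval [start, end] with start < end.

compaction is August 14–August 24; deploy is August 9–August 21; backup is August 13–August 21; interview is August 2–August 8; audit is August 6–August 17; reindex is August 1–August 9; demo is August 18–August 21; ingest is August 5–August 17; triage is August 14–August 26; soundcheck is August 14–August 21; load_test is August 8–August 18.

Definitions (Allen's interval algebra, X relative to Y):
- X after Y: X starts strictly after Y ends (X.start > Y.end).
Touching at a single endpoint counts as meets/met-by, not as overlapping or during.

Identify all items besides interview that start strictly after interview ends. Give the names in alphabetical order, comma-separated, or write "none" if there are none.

backup, compaction, demo, deploy, soundcheck, triage

Target interview = [August 2, August 8].
audit [August 6, August 17] → overlapped-by → no.
backup [August 13, August 21] → after → yes.
compaction [August 14, August 24] → after → yes.
demo [August 18, August 21] → after → yes.
deploy [August 9, August 21] → after → yes.
ingest [August 5, August 17] → overlapped-by → no.
load_test [August 8, August 18] → met-by → no.
reindex [August 1, August 9] → contains → no.
soundcheck [August 14, August 21] → after → yes.
triage [August 14, August 26] → after → yes.
Result: backup, compaction, demo, deploy, soundcheck, triage.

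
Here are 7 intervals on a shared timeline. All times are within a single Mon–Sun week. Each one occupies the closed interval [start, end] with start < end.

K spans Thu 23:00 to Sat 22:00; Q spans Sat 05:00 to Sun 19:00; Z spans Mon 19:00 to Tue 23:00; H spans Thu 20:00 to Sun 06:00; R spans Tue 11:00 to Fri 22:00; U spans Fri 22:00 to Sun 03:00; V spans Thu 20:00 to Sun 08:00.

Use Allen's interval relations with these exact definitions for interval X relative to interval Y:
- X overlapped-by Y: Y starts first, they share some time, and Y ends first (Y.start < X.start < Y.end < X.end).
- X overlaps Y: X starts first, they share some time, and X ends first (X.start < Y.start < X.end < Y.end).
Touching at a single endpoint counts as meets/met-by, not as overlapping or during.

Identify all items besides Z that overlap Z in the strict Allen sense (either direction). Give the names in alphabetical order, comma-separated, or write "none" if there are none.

R

Target Z = [Mon 19:00, Tue 23:00].
H [Thu 20:00, Sun 06:00] → after → no.
K [Thu 23:00, Sat 22:00] → after → no.
Q [Sat 05:00, Sun 19:00] → after → no.
R [Tue 11:00, Fri 22:00] → overlapped-by → yes.
U [Fri 22:00, Sun 03:00] → after → no.
V [Thu 20:00, Sun 08:00] → after → no.
Result: R.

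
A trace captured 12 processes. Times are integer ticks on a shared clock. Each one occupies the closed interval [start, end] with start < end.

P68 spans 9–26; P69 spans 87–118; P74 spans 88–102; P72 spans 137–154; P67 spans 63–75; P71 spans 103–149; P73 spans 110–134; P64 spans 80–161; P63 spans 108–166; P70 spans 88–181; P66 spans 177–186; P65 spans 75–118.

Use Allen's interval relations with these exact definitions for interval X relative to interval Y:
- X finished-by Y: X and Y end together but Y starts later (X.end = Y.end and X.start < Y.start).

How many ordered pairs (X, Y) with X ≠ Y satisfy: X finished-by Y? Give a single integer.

Checking all 132 ordered pairs for relation 'finished-by'; matching pairs in alphabetical order:
(P65, P69): P65 finished-by P69 ✓
Count: 1.

1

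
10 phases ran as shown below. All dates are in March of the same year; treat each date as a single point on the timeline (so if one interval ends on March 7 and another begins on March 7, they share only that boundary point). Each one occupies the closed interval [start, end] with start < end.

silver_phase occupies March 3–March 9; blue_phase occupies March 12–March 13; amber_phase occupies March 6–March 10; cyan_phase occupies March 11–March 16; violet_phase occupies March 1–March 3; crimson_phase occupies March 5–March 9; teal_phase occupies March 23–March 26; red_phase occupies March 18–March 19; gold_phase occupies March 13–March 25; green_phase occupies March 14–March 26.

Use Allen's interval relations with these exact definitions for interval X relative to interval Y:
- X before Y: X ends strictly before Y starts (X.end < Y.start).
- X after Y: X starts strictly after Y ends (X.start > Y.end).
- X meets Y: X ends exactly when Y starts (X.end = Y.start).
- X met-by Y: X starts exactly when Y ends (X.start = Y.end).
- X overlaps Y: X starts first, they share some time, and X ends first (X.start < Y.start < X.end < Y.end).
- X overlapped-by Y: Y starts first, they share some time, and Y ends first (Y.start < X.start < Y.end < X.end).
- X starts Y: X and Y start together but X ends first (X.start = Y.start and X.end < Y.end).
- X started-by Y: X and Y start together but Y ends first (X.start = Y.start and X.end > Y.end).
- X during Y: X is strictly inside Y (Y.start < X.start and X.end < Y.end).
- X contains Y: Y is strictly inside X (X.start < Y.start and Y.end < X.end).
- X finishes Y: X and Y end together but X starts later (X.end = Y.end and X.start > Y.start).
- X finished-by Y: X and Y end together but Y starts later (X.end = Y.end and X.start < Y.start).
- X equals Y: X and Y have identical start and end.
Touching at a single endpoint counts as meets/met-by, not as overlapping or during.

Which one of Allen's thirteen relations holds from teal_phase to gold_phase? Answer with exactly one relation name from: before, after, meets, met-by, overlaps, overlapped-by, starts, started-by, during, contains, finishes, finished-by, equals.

teal_phase = [March 23, March 26]; gold_phase = [March 13, March 25].
Compare endpoints: teal_phase.start > gold_phase.start, teal_phase.start < gold_phase.end, teal_phase.end > gold_phase.start, teal_phase.end > gold_phase.end.
That pattern is 'overlapped-by'.

overlapped-by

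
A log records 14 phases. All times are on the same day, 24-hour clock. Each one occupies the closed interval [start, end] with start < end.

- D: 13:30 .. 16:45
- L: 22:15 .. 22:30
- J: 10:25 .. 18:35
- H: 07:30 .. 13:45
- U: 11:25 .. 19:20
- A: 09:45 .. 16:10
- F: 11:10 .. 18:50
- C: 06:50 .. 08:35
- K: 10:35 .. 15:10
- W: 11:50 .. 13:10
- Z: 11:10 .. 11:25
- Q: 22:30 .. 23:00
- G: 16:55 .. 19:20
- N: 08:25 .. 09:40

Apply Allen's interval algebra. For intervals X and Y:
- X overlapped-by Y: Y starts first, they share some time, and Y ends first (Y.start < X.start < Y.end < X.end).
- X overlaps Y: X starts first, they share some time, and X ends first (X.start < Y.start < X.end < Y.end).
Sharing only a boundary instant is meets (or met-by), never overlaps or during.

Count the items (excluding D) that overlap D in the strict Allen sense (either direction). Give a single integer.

3

Target D = [13:30, 16:45].
A [09:45, 16:10] → overlaps → counts.
C [06:50, 08:35] → before → no.
F [11:10, 18:50] → contains → no.
G [16:55, 19:20] → after → no.
H [07:30, 13:45] → overlaps → counts.
J [10:25, 18:35] → contains → no.
K [10:35, 15:10] → overlaps → counts.
L [22:15, 22:30] → after → no.
N [08:25, 09:40] → before → no.
Q [22:30, 23:00] → after → no.
U [11:25, 19:20] → contains → no.
W [11:50, 13:10] → before → no.
Z [11:10, 11:25] → before → no.
Total: 3.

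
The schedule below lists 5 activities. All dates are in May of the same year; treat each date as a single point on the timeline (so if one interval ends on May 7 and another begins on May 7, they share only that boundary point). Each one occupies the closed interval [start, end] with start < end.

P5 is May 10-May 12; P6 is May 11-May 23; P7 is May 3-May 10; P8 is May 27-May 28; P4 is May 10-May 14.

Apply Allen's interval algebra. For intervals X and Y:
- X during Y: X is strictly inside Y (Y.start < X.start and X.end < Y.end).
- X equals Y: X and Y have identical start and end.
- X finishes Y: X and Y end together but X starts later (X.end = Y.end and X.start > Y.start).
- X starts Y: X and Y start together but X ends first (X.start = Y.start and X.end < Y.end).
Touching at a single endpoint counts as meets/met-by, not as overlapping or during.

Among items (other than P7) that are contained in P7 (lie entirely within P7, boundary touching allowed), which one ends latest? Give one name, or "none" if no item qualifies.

Target P7 = [May 3, May 10].
P4 [May 10, May 14] → met-by → excluded.
P5 [May 10, May 12] → met-by → excluded.
P6 [May 11, May 23] → after → excluded.
P8 [May 27, May 28] → after → excluded.
No candidates → none.

none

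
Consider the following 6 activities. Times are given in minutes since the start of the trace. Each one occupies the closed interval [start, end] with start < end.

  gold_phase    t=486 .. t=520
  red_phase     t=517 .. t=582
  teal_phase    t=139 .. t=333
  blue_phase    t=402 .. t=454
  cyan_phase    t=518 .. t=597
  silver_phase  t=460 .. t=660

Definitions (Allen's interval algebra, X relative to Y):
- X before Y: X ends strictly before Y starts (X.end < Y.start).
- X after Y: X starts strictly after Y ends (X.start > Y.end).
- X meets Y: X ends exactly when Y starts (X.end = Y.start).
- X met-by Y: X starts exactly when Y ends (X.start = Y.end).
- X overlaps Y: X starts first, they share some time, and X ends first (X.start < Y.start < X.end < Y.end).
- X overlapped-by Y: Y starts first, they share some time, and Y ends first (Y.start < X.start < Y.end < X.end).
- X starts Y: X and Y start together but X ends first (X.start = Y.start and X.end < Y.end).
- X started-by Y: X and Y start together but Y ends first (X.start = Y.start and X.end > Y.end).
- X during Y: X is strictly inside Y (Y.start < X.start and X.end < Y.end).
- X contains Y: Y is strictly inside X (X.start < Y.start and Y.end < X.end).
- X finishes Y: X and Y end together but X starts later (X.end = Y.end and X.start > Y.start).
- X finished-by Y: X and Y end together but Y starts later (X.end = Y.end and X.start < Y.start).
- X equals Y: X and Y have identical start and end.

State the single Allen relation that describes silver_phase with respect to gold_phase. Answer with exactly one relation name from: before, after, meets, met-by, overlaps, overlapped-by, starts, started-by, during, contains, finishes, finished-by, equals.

silver_phase = [t=460, t=660]; gold_phase = [t=486, t=520].
Compare endpoints: silver_phase.start < gold_phase.start, silver_phase.start < gold_phase.end, silver_phase.end > gold_phase.start, silver_phase.end > gold_phase.end.
That pattern is 'contains'.

contains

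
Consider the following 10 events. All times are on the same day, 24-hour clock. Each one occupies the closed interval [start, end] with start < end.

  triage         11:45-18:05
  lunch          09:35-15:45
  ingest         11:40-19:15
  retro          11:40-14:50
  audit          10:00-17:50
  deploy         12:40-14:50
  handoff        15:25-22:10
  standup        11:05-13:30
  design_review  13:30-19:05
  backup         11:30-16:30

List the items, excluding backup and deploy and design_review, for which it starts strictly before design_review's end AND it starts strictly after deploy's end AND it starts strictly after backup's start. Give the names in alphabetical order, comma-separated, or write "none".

handoff

Conditions: its start is strictly before design_review's end (X.start < 19:05) AND its start is strictly after deploy's end (X.start > 14:50) AND its start is strictly after backup's start (X.start > 11:30).
audit: start 10:00 < 19:05? ✓; start 10:00 > 14:50? ✗; start 10:00 > 11:30? ✗ → no.
handoff: start 15:25 < 19:05? ✓; start 15:25 > 14:50? ✓; start 15:25 > 11:30? ✓ → yes.
ingest: start 11:40 < 19:05? ✓; start 11:40 > 14:50? ✗; start 11:40 > 11:30? ✓ → no.
lunch: start 09:35 < 19:05? ✓; start 09:35 > 14:50? ✗; start 09:35 > 11:30? ✗ → no.
retro: start 11:40 < 19:05? ✓; start 11:40 > 14:50? ✗; start 11:40 > 11:30? ✓ → no.
standup: start 11:05 < 19:05? ✓; start 11:05 > 14:50? ✗; start 11:05 > 11:30? ✗ → no.
triage: start 11:45 < 19:05? ✓; start 11:45 > 14:50? ✗; start 11:45 > 11:30? ✓ → no.
Result: handoff.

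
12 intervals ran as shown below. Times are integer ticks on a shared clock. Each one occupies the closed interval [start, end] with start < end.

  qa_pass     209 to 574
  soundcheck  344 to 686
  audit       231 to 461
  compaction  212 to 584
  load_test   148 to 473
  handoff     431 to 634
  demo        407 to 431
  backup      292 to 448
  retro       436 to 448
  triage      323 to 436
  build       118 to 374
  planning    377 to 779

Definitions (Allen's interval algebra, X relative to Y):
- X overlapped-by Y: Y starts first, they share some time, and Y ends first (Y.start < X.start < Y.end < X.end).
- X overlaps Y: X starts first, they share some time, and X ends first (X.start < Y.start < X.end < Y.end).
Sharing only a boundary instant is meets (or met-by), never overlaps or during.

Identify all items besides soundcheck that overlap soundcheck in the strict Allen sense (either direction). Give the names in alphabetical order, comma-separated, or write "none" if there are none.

Target soundcheck = [344, 686].
audit [231, 461] → overlaps → yes.
backup [292, 448] → overlaps → yes.
build [118, 374] → overlaps → yes.
compaction [212, 584] → overlaps → yes.
demo [407, 431] → during → no.
handoff [431, 634] → during → no.
load_test [148, 473] → overlaps → yes.
planning [377, 779] → overlapped-by → yes.
qa_pass [209, 574] → overlaps → yes.
retro [436, 448] → during → no.
triage [323, 436] → overlaps → yes.
Result: audit, backup, build, compaction, load_test, planning, qa_pass, triage.

audit, backup, build, compaction, load_test, planning, qa_pass, triage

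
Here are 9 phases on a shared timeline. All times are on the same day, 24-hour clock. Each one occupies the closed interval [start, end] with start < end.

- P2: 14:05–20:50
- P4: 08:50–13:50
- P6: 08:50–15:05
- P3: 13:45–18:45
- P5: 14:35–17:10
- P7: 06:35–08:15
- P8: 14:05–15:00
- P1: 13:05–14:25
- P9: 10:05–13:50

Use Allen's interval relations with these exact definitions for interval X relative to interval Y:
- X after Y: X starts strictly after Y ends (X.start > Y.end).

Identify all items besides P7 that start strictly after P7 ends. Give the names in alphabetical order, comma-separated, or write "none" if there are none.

P1, P2, P3, P4, P5, P6, P8, P9

Target P7 = [06:35, 08:15].
P1 [13:05, 14:25] → after → yes.
P2 [14:05, 20:50] → after → yes.
P3 [13:45, 18:45] → after → yes.
P4 [08:50, 13:50] → after → yes.
P5 [14:35, 17:10] → after → yes.
P6 [08:50, 15:05] → after → yes.
P8 [14:05, 15:00] → after → yes.
P9 [10:05, 13:50] → after → yes.
Result: P1, P2, P3, P4, P5, P6, P8, P9.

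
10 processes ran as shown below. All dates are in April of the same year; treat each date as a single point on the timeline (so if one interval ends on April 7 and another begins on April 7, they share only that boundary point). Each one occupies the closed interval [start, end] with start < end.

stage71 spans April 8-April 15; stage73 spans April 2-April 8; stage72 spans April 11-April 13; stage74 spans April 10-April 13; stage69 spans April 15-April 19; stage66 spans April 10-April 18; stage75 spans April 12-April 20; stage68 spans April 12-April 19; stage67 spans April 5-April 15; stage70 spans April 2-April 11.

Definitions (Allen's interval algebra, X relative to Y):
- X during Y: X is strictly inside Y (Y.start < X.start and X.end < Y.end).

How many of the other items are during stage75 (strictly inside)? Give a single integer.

1

Target stage75 = [April 12, April 20].
stage66 [April 10, April 18] → overlaps → no.
stage67 [April 5, April 15] → overlaps → no.
stage68 [April 12, April 19] → starts → no.
stage69 [April 15, April 19] → during → counts.
stage70 [April 2, April 11] → before → no.
stage71 [April 8, April 15] → overlaps → no.
stage72 [April 11, April 13] → overlaps → no.
stage73 [April 2, April 8] → before → no.
stage74 [April 10, April 13] → overlaps → no.
Total: 1.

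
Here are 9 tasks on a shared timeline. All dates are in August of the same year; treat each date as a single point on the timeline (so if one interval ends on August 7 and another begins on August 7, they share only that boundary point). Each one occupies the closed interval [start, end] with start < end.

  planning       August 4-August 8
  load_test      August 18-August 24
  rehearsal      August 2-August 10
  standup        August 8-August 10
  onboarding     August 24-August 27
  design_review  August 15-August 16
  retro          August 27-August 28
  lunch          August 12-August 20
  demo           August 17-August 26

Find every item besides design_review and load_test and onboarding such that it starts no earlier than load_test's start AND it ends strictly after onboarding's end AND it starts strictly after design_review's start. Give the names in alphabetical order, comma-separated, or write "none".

retro

Conditions: its start is no earlier than load_test's start (X.start >= August 18) AND its end is strictly after onboarding's end (X.end > August 27) AND its start is strictly after design_review's start (X.start > August 15).
demo: start August 17 >= August 18? ✗; end August 26 > August 27? ✗; start August 17 > August 15? ✓ → no.
lunch: start August 12 >= August 18? ✗; end August 20 > August 27? ✗; start August 12 > August 15? ✗ → no.
planning: start August 4 >= August 18? ✗; end August 8 > August 27? ✗; start August 4 > August 15? ✗ → no.
rehearsal: start August 2 >= August 18? ✗; end August 10 > August 27? ✗; start August 2 > August 15? ✗ → no.
retro: start August 27 >= August 18? ✓; end August 28 > August 27? ✓; start August 27 > August 15? ✓ → yes.
standup: start August 8 >= August 18? ✗; end August 10 > August 27? ✗; start August 8 > August 15? ✗ → no.
Result: retro.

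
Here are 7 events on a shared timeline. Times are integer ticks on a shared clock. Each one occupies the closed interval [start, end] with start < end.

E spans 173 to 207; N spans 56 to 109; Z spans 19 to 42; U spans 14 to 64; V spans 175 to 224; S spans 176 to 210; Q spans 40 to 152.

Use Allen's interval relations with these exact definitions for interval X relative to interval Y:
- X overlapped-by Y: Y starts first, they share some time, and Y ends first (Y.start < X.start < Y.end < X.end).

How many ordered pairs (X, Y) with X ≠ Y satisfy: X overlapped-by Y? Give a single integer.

Checking all 42 ordered pairs for relation 'overlapped-by'; matching pairs in alphabetical order:
(N, U): N overlapped-by U ✓
(Q, U): Q overlapped-by U ✓
(Q, Z): Q overlapped-by Z ✓
(S, E): S overlapped-by E ✓
(V, E): V overlapped-by E ✓
Count: 5.

5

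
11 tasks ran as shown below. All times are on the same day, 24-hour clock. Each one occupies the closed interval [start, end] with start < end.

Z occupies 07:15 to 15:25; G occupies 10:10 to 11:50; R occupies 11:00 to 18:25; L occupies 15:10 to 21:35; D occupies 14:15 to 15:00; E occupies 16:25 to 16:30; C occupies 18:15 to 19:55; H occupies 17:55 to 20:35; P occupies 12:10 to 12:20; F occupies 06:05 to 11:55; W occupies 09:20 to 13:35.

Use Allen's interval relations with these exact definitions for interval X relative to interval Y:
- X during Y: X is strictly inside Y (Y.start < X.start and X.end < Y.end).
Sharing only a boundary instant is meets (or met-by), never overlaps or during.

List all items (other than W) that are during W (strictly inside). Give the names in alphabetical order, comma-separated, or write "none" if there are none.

G, P

Target W = [09:20, 13:35].
C [18:15, 19:55] → after → no.
D [14:15, 15:00] → after → no.
E [16:25, 16:30] → after → no.
F [06:05, 11:55] → overlaps → no.
G [10:10, 11:50] → during → yes.
H [17:55, 20:35] → after → no.
L [15:10, 21:35] → after → no.
P [12:10, 12:20] → during → yes.
R [11:00, 18:25] → overlapped-by → no.
Z [07:15, 15:25] → contains → no.
Result: G, P.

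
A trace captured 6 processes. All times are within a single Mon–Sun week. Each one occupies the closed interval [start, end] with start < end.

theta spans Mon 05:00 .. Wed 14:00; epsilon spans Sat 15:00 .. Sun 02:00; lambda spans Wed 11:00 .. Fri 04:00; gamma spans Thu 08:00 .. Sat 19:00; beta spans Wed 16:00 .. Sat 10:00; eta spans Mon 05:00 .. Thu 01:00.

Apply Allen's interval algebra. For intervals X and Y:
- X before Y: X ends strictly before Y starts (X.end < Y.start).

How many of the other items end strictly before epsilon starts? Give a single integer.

Target epsilon = [Sat 15:00, Sun 02:00].
beta [Wed 16:00, Sat 10:00] → before → counts.
eta [Mon 05:00, Thu 01:00] → before → counts.
gamma [Thu 08:00, Sat 19:00] → overlaps → no.
lambda [Wed 11:00, Fri 04:00] → before → counts.
theta [Mon 05:00, Wed 14:00] → before → counts.
Total: 4.

4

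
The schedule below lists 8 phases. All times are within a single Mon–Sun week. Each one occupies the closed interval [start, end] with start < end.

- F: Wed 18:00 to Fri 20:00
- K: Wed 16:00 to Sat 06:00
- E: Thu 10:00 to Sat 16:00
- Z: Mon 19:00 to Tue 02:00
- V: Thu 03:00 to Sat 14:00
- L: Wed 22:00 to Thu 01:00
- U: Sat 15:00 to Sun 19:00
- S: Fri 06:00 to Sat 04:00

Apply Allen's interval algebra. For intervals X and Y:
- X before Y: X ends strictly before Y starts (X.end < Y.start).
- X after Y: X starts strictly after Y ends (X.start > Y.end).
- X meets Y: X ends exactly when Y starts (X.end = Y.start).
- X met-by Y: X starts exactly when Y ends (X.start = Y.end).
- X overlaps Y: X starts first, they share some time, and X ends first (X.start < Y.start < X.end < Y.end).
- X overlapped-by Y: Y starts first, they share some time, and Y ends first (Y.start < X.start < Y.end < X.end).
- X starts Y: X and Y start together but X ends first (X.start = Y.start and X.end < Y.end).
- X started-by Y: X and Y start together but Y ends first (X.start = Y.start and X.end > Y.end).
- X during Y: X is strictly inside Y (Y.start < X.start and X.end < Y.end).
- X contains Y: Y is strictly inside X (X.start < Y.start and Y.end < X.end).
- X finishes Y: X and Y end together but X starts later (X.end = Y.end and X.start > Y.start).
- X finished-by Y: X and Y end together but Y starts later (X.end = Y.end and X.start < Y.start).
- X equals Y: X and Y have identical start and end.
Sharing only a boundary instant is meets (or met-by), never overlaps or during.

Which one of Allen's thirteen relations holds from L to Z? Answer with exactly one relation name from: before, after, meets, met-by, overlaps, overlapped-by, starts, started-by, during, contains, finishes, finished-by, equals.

L = [Wed 22:00, Thu 01:00]; Z = [Mon 19:00, Tue 02:00].
Compare endpoints: L.start > Z.start, L.start > Z.end, L.end > Z.start, L.end > Z.end.
That pattern is 'after'.

after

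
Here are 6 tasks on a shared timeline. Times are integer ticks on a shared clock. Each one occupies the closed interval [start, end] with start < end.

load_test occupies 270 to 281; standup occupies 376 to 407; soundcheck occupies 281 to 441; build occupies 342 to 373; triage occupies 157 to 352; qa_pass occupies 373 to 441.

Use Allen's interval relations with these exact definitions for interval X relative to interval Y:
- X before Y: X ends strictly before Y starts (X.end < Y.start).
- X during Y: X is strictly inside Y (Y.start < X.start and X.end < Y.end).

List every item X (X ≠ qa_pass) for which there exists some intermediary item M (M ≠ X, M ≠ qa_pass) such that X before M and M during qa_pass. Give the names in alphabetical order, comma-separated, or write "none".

build, load_test, triage

Target qa_pass = [373, 441].
Intermediaries M with M during qa_pass: standup.
Via standup — items with X before standup: build, load_test, triage.
Union: build, load_test, triage.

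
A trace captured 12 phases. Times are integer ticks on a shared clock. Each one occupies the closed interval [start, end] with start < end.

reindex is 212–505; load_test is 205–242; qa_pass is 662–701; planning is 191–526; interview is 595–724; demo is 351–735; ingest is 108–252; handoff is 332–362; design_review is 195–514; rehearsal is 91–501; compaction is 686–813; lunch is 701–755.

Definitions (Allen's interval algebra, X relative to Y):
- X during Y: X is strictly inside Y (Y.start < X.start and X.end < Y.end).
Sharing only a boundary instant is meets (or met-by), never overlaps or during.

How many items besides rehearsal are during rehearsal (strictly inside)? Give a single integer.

3

Target rehearsal = [91, 501].
compaction [686, 813] → after → no.
demo [351, 735] → overlapped-by → no.
design_review [195, 514] → overlapped-by → no.
handoff [332, 362] → during → counts.
ingest [108, 252] → during → counts.
interview [595, 724] → after → no.
load_test [205, 242] → during → counts.
lunch [701, 755] → after → no.
planning [191, 526] → overlapped-by → no.
qa_pass [662, 701] → after → no.
reindex [212, 505] → overlapped-by → no.
Total: 3.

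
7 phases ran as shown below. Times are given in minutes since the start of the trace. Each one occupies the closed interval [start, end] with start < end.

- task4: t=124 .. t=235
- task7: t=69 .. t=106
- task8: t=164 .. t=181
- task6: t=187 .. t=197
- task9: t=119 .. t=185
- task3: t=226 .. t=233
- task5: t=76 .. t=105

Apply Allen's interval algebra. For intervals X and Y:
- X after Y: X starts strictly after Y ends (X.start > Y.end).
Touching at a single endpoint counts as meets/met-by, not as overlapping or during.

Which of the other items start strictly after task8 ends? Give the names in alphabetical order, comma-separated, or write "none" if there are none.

Target task8 = [t=164, t=181].
task3 [t=226, t=233] → after → yes.
task4 [t=124, t=235] → contains → no.
task5 [t=76, t=105] → before → no.
task6 [t=187, t=197] → after → yes.
task7 [t=69, t=106] → before → no.
task9 [t=119, t=185] → contains → no.
Result: task3, task6.

task3, task6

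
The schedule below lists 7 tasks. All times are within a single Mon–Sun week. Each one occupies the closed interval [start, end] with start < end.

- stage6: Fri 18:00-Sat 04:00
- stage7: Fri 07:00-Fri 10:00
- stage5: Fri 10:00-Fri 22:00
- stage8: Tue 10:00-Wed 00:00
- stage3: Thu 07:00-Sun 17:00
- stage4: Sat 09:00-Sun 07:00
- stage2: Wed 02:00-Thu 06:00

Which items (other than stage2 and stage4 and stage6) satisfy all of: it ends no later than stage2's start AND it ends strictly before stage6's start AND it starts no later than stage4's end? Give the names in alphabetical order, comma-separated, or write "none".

Conditions: its end is no later than stage2's start (X.end <= Wed 02:00) AND its end is strictly before stage6's start (X.end < Fri 18:00) AND its start is no later than stage4's end (X.start <= Sun 07:00).
stage3: end Sun 17:00 <= Wed 02:00? ✗; end Sun 17:00 < Fri 18:00? ✗; start Thu 07:00 <= Sun 07:00? ✓ → no.
stage5: end Fri 22:00 <= Wed 02:00? ✗; end Fri 22:00 < Fri 18:00? ✗; start Fri 10:00 <= Sun 07:00? ✓ → no.
stage7: end Fri 10:00 <= Wed 02:00? ✗; end Fri 10:00 < Fri 18:00? ✓; start Fri 07:00 <= Sun 07:00? ✓ → no.
stage8: end Wed 00:00 <= Wed 02:00? ✓; end Wed 00:00 < Fri 18:00? ✓; start Tue 10:00 <= Sun 07:00? ✓ → yes.
Result: stage8.

stage8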